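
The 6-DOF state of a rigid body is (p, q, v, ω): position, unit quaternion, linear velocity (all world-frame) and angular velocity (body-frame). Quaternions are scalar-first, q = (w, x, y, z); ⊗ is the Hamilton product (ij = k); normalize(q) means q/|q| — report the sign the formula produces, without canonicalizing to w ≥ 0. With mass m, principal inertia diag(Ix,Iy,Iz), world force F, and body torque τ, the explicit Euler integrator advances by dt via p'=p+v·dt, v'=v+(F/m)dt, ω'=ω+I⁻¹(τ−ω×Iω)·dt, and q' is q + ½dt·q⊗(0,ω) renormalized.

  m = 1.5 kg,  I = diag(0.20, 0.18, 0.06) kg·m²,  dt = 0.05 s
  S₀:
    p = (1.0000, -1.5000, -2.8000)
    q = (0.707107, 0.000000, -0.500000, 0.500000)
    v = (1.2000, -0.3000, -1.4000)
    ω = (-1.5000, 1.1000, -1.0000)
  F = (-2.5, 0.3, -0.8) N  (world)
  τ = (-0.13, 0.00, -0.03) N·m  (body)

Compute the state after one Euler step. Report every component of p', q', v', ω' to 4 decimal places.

p' = p + v·dt = (1.0600, -1.5150, -2.8700)
v' = v + a·dt = (1.1167, -0.2900, -1.4267)
gyro term ω×Iω = (0.1320, 0.2100, 0.0330)
(τ − ω×Iω)/I = (-1.3100, -1.1667, -1.0500)
new body rate ω' = (-1.5655, 1.0417, -1.0525)
2q̇ = q⊗(0,ω) = (1.0500000, -1.1106605, 0.0278177, -1.4571070)
q + ½dt·q⊗(0,ω), renormalized = (0.7323, -0.0277, -0.4986, 0.4629)

p' = (1.0600, -1.5150, -2.8700)
q' = (0.7323, -0.0277, -0.4986, 0.4629)
v' = (1.1167, -0.2900, -1.4267)
ω' = (-1.5655, 1.0417, -1.0525)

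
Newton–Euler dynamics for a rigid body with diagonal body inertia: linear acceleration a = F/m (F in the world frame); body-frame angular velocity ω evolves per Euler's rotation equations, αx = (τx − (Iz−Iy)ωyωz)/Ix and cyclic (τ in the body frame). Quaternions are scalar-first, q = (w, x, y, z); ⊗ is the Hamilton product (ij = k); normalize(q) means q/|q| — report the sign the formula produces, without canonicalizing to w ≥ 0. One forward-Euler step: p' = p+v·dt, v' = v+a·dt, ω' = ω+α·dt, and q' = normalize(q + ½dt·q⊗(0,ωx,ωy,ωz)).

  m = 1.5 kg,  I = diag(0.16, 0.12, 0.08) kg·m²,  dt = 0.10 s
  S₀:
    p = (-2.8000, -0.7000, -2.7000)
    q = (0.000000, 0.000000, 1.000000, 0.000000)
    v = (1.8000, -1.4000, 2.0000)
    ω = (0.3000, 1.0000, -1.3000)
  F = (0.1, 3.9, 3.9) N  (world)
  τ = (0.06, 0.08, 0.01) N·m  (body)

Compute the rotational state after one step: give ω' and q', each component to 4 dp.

ω' = (0.3050, 1.0927, -1.2725)
q' = (-0.0498, -0.0648, 0.9965, -0.0149)

ω×(Iω) gyroscopic = (0.0520, -0.0312, -0.0120)
angular accel α = (0.0500, 0.9267, 0.2750)
new body rate ω' = (0.3050, 1.0927, -1.2725)
2q̇ = q⊗(0,ω) = (-1.0000000, -1.3000000, 0.0000000, -0.3000000)
q' = normalize(q + ½dt·q⊗(0,ω)) = (-0.0498, -0.0648, 0.9965, -0.0149)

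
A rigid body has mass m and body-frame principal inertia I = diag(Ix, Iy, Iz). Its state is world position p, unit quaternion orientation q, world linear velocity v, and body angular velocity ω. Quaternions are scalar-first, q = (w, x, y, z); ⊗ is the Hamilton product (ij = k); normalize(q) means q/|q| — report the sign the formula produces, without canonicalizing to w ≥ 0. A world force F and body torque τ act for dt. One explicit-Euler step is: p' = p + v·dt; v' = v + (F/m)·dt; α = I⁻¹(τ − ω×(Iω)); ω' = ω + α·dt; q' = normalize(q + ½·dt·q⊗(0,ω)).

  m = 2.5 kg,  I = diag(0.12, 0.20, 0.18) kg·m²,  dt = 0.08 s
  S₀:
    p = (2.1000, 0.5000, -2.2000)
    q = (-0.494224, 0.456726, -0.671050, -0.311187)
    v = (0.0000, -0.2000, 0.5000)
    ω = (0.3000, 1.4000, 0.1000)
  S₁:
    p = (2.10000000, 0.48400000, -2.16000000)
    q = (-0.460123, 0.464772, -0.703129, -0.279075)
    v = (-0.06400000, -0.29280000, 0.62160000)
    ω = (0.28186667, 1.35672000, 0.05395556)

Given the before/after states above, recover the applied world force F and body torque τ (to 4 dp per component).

F = (-2.0000, -2.9000, 3.8000)
τ = (-0.0300, -0.1100, -0.0700)

ω₁ − ω₀ = (-0.01813333, -0.04328000, -0.04604444)
ω₀×(Iω₀) = (-0.0028, -0.0018, 0.0336)
τ = I·(Δω/dt) + ω₀×(Iω₀) = (-0.0300, -0.1100, -0.0700)
velocity change Δv = (-0.06400000, -0.09280000, 0.12160000)
applied force F = (-2.0000, -2.9000, 3.8000)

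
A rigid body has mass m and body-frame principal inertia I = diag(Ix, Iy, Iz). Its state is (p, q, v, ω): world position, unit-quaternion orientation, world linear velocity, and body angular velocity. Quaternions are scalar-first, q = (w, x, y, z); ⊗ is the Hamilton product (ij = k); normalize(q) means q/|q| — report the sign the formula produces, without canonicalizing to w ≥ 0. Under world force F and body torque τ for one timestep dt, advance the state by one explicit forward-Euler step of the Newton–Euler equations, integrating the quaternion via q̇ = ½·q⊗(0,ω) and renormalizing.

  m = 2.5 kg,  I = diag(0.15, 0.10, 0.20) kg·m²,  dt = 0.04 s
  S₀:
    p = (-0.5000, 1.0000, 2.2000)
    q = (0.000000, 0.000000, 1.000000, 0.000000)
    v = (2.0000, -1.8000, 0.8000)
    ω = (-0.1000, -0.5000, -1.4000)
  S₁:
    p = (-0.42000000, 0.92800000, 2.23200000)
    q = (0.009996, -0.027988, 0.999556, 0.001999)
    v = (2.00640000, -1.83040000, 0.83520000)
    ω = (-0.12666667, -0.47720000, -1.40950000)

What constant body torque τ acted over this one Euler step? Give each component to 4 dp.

rate change Δω = (-0.02666667, 0.02280000, -0.00950000)
precession coupling = (0.0700, -0.0070, -0.0025)
τ = I·(Δω/dt) + ω₀×(Iω₀) = (-0.0300, 0.0500, -0.0500)

τ = (-0.0300, 0.0500, -0.0500)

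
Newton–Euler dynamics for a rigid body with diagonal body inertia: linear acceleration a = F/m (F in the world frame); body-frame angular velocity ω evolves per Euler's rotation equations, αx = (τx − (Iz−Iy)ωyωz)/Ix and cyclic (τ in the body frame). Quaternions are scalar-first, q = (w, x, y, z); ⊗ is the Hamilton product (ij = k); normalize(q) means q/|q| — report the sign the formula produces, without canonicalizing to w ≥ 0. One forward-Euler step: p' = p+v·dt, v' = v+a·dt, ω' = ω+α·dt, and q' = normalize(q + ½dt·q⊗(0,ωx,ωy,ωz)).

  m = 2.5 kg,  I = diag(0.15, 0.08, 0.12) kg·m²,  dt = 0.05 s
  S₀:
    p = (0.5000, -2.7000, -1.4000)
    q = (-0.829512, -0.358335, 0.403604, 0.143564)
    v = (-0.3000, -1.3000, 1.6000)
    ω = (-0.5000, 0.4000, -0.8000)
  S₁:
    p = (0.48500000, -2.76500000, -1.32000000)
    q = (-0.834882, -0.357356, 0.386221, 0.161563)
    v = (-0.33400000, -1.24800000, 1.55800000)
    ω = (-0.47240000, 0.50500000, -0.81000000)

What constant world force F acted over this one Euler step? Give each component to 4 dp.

F = (-1.7000, 2.6000, -2.1000)

velocity change Δv = (-0.03400000, 0.05200000, -0.04200000)
m·(v₁−v₀)/dt = (-1.7000, 2.6000, -2.1000)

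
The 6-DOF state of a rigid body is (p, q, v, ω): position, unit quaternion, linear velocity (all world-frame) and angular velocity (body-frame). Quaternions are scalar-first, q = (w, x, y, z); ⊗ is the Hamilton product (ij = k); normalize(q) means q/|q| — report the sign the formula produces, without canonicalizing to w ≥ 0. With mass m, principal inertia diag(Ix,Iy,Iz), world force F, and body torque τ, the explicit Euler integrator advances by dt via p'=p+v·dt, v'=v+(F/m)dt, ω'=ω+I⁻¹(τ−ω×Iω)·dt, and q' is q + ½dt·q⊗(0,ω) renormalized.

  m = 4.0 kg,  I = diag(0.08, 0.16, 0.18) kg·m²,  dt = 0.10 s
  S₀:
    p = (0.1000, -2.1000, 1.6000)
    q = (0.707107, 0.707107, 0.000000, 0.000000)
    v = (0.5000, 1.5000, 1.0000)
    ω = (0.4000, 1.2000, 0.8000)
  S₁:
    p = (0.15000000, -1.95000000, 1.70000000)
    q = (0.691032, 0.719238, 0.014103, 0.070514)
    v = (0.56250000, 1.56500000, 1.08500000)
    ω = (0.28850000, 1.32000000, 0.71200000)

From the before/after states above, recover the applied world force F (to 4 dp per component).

F = (2.5000, 2.6000, 3.4000)

velocity change Δv = (0.06250000, 0.06500000, 0.08500000)
m·(v₁−v₀)/dt = (2.5000, 2.6000, 3.4000)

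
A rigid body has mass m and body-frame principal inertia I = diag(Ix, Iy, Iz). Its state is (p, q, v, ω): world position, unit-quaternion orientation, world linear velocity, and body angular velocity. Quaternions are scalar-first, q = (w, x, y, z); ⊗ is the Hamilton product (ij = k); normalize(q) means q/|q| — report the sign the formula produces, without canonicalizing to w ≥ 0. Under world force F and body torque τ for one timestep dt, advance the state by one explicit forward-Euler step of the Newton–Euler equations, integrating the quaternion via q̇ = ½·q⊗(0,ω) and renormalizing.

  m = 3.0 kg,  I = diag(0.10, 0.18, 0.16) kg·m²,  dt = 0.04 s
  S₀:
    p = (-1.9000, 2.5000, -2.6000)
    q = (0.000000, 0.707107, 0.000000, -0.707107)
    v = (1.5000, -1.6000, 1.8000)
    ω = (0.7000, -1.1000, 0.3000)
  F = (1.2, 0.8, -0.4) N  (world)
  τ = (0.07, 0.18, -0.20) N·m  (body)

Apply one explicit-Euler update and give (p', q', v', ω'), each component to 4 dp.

p' = (-1.8400, 2.4360, -2.5280)
q' = (-0.0057, 0.6913, -0.0141, -0.7224)
v' = (1.5160, -1.5893, 1.7947)
ω' = (0.7254, -1.0572, 0.2654)

new position p' = (-1.8400, 2.4360, -2.5280)
v + (F/m)dt = (1.5160, -1.5893, 1.7947)
gyro term ω×Iω = (0.0066, -0.0126, -0.0616)
α = I⁻¹(τ − ω×Iω) = (0.6340, 1.0700, -0.8650)
ω + α·dt = (0.7254, -1.0572, 0.2654)
q⊗(0,ω) = (-0.2828428, -0.7778177, -0.7071070, -0.7778177)
updated quaternion q' = (-0.0057, 0.6913, -0.0141, -0.7224)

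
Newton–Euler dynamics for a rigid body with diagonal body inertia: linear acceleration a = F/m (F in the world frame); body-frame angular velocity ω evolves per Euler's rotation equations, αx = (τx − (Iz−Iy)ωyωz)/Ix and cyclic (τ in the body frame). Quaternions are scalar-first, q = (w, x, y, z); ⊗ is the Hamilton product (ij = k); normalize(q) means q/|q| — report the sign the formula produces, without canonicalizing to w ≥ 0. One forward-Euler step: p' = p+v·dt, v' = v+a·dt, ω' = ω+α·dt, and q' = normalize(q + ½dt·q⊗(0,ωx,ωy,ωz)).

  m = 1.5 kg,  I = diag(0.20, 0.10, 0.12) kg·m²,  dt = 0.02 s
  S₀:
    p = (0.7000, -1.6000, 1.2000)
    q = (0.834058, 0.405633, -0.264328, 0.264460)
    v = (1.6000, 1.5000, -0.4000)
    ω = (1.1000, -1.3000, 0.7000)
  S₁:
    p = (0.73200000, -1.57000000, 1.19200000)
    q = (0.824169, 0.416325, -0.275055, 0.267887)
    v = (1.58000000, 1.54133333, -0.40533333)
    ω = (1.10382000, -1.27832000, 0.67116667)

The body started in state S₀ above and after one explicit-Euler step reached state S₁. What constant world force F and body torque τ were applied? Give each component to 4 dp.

Δv = v₁−v₀ = (-0.02000000, 0.04133333, -0.00533333)
F = m·Δv/dt = (-1.5000, 3.1000, -0.4000)
ω₁ − ω₀ = (0.00382000, 0.02168000, -0.02883333)
gyro term ω₀×Iω₀ = (-0.0182, 0.0616, 0.1430)
τ = I·(Δω/dt) + ω₀×(Iω₀) = (0.0200, 0.1700, -0.0300)

F = (-1.5000, 3.1000, -0.4000)
τ = (0.0200, 0.1700, -0.0300)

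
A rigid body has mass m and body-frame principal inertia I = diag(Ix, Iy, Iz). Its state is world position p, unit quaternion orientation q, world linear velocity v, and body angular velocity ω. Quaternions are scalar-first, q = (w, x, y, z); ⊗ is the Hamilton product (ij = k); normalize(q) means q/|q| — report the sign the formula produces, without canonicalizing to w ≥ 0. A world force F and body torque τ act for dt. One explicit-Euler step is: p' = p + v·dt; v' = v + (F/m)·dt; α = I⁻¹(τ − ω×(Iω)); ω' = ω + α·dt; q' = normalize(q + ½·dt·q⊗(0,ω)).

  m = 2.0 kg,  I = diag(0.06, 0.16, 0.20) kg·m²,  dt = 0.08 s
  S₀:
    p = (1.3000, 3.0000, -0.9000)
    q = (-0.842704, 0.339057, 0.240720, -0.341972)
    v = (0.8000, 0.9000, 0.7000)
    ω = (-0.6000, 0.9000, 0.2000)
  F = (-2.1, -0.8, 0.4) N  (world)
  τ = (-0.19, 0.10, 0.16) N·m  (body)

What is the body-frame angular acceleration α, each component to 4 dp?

precession coupling ω×(Iω) = (0.0072, 0.0168, -0.0540)
α = I⁻¹(τ − ω×Iω) = (-3.2867, 0.5200, 1.0700)

α = (-3.2867, 0.5200, 1.0700)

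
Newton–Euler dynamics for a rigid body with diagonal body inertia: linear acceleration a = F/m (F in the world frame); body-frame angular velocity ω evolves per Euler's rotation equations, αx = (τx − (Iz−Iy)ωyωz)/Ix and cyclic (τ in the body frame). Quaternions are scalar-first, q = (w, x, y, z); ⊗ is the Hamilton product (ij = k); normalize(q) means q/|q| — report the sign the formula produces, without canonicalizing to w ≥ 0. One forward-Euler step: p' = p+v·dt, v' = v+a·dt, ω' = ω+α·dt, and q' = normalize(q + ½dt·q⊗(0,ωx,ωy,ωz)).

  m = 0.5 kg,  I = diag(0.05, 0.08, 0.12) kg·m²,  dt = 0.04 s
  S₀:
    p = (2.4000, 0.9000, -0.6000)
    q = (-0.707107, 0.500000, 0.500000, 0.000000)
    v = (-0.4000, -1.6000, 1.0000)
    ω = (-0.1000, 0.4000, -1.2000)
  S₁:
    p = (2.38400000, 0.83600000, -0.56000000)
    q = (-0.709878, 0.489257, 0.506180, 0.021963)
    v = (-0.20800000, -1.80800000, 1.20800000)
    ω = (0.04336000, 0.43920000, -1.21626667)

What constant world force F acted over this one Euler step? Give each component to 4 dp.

v₁ − v₀ = (0.19200000, -0.20800000, 0.20800000)
F = m·Δv/dt = (2.4000, -2.6000, 2.6000)

F = (2.4000, -2.6000, 2.6000)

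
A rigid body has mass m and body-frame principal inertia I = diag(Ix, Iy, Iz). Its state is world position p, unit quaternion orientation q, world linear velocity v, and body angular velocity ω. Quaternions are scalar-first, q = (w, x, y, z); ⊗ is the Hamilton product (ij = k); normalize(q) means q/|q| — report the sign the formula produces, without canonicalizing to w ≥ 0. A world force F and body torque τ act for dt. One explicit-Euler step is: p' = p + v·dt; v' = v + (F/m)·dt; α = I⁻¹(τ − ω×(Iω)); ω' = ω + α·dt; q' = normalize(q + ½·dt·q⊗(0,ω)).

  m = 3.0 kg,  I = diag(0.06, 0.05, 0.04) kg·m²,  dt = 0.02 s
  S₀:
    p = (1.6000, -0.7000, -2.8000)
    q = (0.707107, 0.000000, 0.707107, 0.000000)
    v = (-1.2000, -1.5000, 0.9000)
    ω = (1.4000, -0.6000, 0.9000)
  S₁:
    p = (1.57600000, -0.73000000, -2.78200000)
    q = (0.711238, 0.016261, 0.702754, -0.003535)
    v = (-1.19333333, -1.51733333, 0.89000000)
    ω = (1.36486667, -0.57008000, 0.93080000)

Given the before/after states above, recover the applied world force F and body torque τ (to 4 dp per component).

F = (1.0000, -2.6000, -1.5000)
τ = (-0.1000, 0.1000, 0.0700)

Δω = ω₁−ω₀ = (-0.03513333, 0.02992000, 0.03080000)
τ = I·(Δω/dt) + ω₀×(Iω₀) = (-0.1000, 0.1000, 0.0700)
Δv = v₁−v₀ = (0.00666667, -0.01733333, -0.01000000)
F = m·Δv/dt = (1.0000, -2.6000, -1.5000)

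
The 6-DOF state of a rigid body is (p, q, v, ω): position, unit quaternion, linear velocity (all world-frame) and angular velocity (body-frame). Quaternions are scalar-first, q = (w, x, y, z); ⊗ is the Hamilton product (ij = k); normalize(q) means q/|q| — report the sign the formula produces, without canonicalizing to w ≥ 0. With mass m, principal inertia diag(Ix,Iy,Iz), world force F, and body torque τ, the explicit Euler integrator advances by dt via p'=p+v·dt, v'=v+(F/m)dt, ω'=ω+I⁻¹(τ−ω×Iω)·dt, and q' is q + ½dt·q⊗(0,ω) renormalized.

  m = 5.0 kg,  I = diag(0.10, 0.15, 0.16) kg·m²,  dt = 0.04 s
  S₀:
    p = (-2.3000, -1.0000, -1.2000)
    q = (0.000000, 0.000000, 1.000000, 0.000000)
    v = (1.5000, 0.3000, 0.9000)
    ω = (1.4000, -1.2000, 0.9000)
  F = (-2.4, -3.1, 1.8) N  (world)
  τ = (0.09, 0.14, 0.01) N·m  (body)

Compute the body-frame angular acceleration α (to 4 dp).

precession coupling ω×(Iω) = (-0.0108, -0.0756, -0.0840)
angular accel α = (1.0080, 1.4373, 0.5875)

α = (1.0080, 1.4373, 0.5875)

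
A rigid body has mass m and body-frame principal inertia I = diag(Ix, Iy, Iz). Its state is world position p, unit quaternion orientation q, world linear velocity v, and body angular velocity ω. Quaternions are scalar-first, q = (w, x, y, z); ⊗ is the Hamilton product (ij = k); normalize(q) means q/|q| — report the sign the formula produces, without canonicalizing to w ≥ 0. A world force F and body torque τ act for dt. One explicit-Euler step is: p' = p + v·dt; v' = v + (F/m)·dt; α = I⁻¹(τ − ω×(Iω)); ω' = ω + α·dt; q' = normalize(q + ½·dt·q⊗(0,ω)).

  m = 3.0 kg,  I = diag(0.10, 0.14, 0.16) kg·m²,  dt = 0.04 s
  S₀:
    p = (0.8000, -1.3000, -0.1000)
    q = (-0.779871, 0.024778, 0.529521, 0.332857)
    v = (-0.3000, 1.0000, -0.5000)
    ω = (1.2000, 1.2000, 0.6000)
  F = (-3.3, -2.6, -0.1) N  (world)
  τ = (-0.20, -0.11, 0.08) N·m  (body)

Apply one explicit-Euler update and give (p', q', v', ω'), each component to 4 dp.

p' = (0.7880, -1.2600, -0.1200)
q' = (-0.7967, 0.0044, 0.5182, 0.3112)
v' = (-0.3440, 0.9653, -0.5013)
ω' = (1.1142, 1.1809, 0.6056)

p + v·dt = (0.7880, -1.2600, -0.1200)
v + (F/m)dt = (-0.3440, 0.9653, -0.5013)
precession coupling ω×(Iω) = (0.0144, -0.0432, 0.0576)
(τ − ω×Iω)/I = (-2.1440, -0.4771, 0.1400)
ω' = ω + α·dt = (1.1142, 1.1809, 0.6056)
q⊗(0,ω) = (-0.8648730, -1.0175610, -0.5512836, -1.0736142)
q' = normalize(q + ½dt·q⊗(0,ω)) = (-0.7967, 0.0044, 0.5182, 0.3112)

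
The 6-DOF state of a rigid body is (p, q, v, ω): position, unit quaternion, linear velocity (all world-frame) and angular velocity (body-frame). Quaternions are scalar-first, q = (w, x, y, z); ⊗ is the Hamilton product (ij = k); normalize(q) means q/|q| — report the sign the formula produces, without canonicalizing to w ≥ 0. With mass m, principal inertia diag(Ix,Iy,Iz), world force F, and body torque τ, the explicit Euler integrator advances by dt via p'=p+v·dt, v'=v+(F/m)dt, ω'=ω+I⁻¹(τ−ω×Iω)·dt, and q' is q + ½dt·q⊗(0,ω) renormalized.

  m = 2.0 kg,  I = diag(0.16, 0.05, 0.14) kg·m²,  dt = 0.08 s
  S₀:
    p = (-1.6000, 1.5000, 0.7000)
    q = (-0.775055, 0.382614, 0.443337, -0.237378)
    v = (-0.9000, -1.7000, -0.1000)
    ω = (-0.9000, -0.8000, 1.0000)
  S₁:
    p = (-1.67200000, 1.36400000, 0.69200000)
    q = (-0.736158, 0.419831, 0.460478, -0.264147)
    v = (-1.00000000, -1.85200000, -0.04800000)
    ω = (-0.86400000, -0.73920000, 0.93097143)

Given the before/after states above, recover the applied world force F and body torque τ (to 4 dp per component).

F = (-2.5000, -3.8000, 1.3000)
τ = (0.0000, 0.0200, -0.2000)

Δω = ω₁−ω₀ = (0.03600000, 0.06080000, -0.06902857)
precession coupling = (-0.0720, -0.0180, -0.0792)
τ = I·(Δω/dt) + ω₀×(Iω₀) = (0.0000, 0.0200, -0.2000)
v₁ − v₀ = (-0.10000000, -0.15200000, 0.05200000)
m·(v₁−v₀)/dt = (-2.5000, -3.8000, 1.3000)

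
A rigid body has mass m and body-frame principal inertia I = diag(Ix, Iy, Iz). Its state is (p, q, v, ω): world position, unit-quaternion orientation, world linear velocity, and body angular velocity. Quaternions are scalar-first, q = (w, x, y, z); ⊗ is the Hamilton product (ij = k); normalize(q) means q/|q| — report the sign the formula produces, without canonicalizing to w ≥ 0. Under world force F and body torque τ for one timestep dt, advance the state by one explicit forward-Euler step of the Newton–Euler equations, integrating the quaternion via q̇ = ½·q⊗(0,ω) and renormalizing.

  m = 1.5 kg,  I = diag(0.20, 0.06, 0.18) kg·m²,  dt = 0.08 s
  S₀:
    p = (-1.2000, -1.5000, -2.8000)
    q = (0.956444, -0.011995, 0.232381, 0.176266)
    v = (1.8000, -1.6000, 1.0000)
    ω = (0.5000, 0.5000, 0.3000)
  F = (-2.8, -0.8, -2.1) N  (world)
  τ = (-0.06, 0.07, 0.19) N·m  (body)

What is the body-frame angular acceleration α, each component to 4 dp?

α = (-0.3900, 1.1167, 1.2500)

precession coupling ω×(Iω) = (0.0180, 0.0030, -0.0350)
(τ − ω×Iω)/I = (-0.3900, 1.1167, 1.2500)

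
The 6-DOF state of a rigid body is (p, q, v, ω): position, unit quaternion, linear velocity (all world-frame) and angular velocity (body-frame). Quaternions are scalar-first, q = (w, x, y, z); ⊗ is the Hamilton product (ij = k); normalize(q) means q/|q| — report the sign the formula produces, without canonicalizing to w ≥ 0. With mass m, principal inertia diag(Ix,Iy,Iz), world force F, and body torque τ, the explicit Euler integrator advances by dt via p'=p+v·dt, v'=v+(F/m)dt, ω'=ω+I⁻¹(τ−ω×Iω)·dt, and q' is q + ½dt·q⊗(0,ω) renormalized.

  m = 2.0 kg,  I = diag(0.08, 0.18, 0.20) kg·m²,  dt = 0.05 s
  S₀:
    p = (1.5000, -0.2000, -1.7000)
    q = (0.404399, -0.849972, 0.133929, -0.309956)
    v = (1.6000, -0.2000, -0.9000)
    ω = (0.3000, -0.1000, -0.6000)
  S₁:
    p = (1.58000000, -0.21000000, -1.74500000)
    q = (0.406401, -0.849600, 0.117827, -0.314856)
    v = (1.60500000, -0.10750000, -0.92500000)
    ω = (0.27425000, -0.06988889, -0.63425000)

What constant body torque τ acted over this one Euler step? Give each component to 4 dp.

rate change Δω = (-0.02575000, 0.03011111, -0.03425000)
ω₀×(Iω₀) = (0.0012, 0.0216, -0.0030)
I·α + gyro = (-0.0400, 0.1300, -0.1400)

τ = (-0.0400, 0.1300, -0.1400)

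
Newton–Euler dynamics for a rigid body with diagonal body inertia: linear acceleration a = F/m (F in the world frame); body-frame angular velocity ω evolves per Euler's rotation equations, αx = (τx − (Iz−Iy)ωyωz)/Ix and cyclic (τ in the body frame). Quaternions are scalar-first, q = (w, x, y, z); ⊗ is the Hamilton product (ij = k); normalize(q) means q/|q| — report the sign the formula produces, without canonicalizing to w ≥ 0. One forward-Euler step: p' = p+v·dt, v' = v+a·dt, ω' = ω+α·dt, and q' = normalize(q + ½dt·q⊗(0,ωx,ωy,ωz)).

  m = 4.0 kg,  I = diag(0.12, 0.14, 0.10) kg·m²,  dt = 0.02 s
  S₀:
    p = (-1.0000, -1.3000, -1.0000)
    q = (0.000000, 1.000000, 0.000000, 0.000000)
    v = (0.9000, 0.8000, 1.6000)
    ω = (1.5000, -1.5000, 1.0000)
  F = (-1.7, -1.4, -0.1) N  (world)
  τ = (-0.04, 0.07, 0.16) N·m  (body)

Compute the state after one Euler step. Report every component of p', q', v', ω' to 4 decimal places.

p' = (-0.9820, -1.2840, -0.9680)
q' = (-0.0150, 0.9997, -0.0100, -0.0150)
v' = (0.8915, 0.7930, 1.5995)
ω' = (1.4833, -1.4943, 1.0410)

linear accel F/m = (-0.4250, -0.3500, -0.0250)
p' = p + v·dt = (-0.9820, -1.2840, -0.9680)
new velocity v' = (0.8915, 0.7930, 1.5995)
(τ − ω×Iω)/I = (-0.8333, 0.2857, 2.0500)
ω + α·dt = (1.4833, -1.4943, 1.0410)
2q̇ = q⊗(0,ω) = (-1.5000000, 0.0000000, -1.0000000, -1.5000000)
updated quaternion q' = (-0.0150, 0.9997, -0.0100, -0.0150)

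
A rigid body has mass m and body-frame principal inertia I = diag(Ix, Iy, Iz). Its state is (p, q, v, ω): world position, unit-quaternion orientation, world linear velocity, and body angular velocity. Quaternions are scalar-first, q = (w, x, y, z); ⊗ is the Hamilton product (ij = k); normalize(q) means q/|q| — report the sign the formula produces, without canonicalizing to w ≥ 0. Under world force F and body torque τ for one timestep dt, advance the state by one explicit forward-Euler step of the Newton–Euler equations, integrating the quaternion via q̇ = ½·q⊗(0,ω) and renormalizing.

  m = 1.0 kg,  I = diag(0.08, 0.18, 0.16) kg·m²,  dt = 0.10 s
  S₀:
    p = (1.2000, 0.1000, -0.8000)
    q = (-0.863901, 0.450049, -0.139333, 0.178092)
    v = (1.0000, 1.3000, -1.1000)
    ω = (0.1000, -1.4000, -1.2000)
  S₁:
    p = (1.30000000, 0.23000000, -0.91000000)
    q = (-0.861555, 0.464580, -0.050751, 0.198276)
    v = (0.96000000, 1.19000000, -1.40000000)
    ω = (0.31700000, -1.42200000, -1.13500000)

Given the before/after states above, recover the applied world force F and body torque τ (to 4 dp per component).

Δv = v₁−v₀ = (-0.04000000, -0.11000000, -0.30000000)
F = m·Δv/dt = (-0.4000, -1.1000, -3.0000)
ω₁ − ω₀ = (0.21700000, -0.02200000, 0.06500000)
I·α + gyro = (0.1400, -0.0300, 0.0900)

F = (-0.4000, -1.1000, -3.0000)
τ = (0.1400, -0.0300, 0.0900)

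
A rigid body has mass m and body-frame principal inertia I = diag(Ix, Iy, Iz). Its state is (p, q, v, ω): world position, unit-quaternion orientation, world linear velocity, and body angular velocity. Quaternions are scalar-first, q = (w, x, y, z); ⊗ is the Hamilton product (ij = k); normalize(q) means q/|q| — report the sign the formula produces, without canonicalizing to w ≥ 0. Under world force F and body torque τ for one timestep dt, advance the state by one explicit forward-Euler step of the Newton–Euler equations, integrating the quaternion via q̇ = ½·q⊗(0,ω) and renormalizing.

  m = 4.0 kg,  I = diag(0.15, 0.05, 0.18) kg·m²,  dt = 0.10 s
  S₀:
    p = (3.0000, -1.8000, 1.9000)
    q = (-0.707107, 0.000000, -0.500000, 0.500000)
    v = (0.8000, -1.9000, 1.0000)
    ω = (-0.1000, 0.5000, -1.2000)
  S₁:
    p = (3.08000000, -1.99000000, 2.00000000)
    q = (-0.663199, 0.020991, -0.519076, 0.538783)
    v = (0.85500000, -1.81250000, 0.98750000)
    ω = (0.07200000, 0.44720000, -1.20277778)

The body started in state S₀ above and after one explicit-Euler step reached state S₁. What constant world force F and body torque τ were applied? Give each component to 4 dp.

F = (2.2000, 3.5000, -0.5000)
τ = (0.1800, -0.0300, 0.0000)

rate change Δω = (0.17200000, -0.05280000, -0.00277778)
I·α + gyro = (0.1800, -0.0300, 0.0000)
velocity change Δv = (0.05500000, 0.08750000, -0.01250000)
F = m·Δv/dt = (2.2000, 3.5000, -0.5000)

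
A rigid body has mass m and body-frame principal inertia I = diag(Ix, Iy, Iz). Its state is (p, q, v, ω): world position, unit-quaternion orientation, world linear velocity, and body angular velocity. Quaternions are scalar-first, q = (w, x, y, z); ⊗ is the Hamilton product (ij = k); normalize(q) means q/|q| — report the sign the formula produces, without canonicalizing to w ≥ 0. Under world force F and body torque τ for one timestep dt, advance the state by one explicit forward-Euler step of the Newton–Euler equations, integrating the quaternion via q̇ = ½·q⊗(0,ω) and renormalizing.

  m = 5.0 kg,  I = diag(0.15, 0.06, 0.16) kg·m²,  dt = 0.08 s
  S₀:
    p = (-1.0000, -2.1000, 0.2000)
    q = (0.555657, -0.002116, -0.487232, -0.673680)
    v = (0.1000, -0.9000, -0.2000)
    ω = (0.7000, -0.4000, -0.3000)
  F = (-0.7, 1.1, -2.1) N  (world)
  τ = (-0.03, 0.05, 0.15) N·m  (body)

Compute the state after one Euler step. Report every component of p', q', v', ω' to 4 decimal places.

linear accel F/m = (-0.1400, 0.2200, -0.4200)
p' = p + v·dt = (-0.9920, -2.1720, 0.1840)
v' = v + a·dt = (0.0888, -0.8824, -0.2336)
(τ − ω×Iω)/I = (-0.2800, 0.7983, 0.7800)
ω + α·dt = (0.6776, -0.3361, -0.2376)
Hamilton product q⊗(0,ω) = (-0.3955156, 0.2656575, -0.6944736, 0.1752117)
q' = normalize(q + ½dt·q⊗(0,ω)) = (0.5395, 0.0085, -0.5147, -0.6663)

p' = (-0.9920, -2.1720, 0.1840)
q' = (0.5395, 0.0085, -0.5147, -0.6663)
v' = (0.0888, -0.8824, -0.2336)
ω' = (0.6776, -0.3361, -0.2376)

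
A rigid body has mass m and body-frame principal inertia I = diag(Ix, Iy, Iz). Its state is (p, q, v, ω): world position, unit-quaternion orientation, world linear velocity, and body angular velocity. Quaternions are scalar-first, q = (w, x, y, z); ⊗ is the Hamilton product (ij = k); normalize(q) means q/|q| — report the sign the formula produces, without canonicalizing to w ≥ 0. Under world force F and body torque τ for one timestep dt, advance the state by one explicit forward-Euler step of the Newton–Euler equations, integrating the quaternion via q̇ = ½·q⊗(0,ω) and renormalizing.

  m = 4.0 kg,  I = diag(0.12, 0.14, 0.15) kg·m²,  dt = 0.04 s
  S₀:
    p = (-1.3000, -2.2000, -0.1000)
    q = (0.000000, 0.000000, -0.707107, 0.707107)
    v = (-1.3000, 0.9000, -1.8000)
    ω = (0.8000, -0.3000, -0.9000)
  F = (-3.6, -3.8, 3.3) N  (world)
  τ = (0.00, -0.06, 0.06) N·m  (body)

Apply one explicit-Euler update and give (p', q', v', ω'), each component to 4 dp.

p + v·dt = (-1.3520, -2.1640, -0.1720)
v' = v + a·dt = (-1.3360, 0.8620, -1.7670)
ω×(Iω) gyroscopic = (0.0027, 0.0216, -0.0048)
angular accel α = (-0.0225, -0.5829, 0.4320)
ω + α·dt = (0.7991, -0.3233, -0.8827)
q⊗(0,ω) = (0.4242642, 0.8485284, 0.5656856, 0.5656856)
q + ½dt·q⊗(0,ω), renormalized = (0.0085, 0.0170, -0.6956, 0.7182)

p' = (-1.3520, -2.1640, -0.1720)
q' = (0.0085, 0.0170, -0.6956, 0.7182)
v' = (-1.3360, 0.8620, -1.7670)
ω' = (0.7991, -0.3233, -0.8827)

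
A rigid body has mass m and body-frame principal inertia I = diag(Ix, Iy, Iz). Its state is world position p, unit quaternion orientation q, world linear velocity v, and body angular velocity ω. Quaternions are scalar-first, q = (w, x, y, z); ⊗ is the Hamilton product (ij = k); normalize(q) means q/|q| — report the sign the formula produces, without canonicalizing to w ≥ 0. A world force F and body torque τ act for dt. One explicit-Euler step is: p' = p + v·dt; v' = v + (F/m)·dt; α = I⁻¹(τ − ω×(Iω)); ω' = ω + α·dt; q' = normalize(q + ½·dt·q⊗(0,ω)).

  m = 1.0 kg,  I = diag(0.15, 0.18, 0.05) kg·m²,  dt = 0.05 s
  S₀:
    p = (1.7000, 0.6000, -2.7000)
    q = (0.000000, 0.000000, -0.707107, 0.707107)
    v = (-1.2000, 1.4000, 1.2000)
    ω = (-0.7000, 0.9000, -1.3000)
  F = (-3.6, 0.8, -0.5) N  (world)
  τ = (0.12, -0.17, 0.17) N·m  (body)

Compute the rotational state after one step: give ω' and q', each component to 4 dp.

(τ − ω×Iω)/I = (-0.2140, -1.4500, 3.7780)
new body rate ω' = (-0.7107, 0.8275, -1.1111)
2q̇ = q⊗(0,ω) = (1.5556354, 0.2828428, -0.4949749, -0.4949749)
q + ½dt·q⊗(0,ω), renormalized = (0.0389, 0.0071, -0.7188, 0.6941)

ω' = (-0.7107, 0.8275, -1.1111)
q' = (0.0389, 0.0071, -0.7188, 0.6941)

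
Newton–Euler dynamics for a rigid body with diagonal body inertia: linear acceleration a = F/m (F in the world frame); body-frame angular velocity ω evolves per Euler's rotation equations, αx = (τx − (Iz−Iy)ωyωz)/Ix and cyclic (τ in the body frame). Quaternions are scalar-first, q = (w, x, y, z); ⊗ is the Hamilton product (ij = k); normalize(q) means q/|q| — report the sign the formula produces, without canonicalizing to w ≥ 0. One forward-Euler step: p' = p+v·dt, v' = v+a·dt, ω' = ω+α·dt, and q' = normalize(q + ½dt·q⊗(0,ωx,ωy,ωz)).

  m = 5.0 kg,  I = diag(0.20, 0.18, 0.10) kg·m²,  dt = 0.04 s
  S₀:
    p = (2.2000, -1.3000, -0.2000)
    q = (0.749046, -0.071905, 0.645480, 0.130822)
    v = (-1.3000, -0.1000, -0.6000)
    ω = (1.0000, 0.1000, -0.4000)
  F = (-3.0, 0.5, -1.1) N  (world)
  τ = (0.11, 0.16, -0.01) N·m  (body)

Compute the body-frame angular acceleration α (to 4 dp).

α = (0.5340, 1.1111, -0.0800)

precession coupling ω×(Iω) = (0.0032, -0.0400, -0.0020)
(τ − ω×Iω)/I = (0.5340, 1.1111, -0.0800)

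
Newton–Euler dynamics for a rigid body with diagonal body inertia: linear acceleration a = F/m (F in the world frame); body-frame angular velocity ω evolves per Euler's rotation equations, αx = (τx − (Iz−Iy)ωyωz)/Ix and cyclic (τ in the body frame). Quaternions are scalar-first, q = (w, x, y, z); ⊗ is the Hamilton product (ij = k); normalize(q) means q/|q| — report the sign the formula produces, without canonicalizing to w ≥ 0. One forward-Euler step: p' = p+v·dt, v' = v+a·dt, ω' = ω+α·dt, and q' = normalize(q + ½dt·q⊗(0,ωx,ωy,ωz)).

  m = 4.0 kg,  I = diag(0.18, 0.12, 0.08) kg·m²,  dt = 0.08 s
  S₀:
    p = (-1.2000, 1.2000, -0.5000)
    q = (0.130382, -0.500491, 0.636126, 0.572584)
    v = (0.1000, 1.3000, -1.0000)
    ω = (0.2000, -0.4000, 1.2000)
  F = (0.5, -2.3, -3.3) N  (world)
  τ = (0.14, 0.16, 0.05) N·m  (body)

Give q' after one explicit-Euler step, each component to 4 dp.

q' = (0.1169, -0.4592, 0.6618, 0.5810)

q⊗(0,ω) = (-0.3325522, 1.0184612, 0.6629532, 0.2294296)
q' = normalize(q + ½dt·q⊗(0,ω)) = (0.1169, -0.4592, 0.6618, 0.5810)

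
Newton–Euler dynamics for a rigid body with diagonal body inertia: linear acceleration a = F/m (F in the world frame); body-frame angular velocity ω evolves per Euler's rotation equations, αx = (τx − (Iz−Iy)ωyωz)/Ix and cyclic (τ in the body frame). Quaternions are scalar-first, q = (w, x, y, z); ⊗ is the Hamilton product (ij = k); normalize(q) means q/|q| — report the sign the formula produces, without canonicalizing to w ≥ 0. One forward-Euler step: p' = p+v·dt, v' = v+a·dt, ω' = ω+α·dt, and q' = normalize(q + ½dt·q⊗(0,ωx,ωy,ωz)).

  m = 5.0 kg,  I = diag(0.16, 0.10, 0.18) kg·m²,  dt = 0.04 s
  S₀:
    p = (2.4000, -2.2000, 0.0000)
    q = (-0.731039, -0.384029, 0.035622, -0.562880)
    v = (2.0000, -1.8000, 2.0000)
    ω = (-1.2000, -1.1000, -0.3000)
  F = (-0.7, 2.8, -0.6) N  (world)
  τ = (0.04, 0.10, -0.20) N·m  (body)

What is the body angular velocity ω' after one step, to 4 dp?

angular accel α = (0.0850, 1.0720, -0.6711)
ω + α·dt = (-1.1966, -1.0571, -0.3268)

ω' = (-1.1966, -1.0571, -0.3268)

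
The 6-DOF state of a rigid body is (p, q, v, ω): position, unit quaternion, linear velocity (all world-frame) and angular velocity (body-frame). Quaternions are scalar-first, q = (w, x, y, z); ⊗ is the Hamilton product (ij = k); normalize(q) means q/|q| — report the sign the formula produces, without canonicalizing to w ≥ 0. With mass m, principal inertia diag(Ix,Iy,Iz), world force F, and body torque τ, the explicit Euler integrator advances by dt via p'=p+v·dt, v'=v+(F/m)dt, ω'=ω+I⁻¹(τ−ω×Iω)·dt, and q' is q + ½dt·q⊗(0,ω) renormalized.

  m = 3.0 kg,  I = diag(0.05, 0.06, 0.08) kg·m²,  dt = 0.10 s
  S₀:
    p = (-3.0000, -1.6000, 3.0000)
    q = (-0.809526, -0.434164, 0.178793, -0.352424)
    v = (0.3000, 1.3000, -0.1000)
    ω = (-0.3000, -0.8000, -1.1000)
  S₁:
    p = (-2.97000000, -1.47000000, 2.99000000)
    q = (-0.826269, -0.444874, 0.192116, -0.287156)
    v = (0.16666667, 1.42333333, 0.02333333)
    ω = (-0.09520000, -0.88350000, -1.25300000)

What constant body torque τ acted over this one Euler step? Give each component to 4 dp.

rate change Δω = (0.20480000, -0.08350000, -0.15300000)
gyro term ω₀×Iω₀ = (0.0176, -0.0099, 0.0024)
applied torque τ = (0.1200, -0.0600, -0.1200)

τ = (0.1200, -0.0600, -0.1200)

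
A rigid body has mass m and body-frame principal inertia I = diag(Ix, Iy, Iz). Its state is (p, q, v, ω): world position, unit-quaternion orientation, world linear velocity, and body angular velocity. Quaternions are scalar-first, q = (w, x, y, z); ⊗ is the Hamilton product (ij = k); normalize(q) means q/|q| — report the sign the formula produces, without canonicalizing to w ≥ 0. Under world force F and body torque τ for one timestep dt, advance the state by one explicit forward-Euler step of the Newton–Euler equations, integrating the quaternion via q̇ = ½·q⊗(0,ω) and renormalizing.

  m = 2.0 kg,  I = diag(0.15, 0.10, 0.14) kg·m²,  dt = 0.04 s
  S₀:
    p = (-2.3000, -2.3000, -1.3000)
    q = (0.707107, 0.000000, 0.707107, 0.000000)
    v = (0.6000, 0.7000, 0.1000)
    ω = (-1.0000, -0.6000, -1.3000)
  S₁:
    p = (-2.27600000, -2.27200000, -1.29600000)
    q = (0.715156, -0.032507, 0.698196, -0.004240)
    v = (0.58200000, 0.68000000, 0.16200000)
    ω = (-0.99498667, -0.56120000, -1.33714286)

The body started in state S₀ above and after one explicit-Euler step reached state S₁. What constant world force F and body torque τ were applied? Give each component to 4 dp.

v₁ − v₀ = (-0.01800000, -0.02000000, 0.06200000)
m·(v₁−v₀)/dt = (-0.9000, -1.0000, 3.1000)
rate change Δω = (0.00501333, 0.03880000, -0.03714286)
ω₀×(Iω₀) = (0.0312, 0.0130, -0.0300)
I·α + gyro = (0.0500, 0.1100, -0.1600)

F = (-0.9000, -1.0000, 3.1000)
τ = (0.0500, 0.1100, -0.1600)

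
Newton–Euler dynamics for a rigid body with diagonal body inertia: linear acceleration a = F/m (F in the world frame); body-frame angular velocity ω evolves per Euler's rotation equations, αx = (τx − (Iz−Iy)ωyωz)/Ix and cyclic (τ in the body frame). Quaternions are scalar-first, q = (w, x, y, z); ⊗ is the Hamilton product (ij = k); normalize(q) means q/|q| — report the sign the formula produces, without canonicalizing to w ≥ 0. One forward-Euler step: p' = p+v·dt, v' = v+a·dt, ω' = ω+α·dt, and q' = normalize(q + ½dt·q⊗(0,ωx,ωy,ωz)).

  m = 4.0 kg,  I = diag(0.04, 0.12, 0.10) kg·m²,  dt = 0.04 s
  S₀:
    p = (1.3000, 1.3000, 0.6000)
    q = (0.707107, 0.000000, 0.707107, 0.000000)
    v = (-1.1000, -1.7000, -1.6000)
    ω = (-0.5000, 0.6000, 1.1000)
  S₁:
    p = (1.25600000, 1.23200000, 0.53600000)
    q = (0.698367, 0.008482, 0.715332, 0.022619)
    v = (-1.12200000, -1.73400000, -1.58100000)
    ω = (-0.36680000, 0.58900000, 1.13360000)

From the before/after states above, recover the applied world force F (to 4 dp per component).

Δv = v₁−v₀ = (-0.02200000, -0.03400000, 0.01900000)
applied force F = (-2.2000, -3.4000, 1.9000)

F = (-2.2000, -3.4000, 1.9000)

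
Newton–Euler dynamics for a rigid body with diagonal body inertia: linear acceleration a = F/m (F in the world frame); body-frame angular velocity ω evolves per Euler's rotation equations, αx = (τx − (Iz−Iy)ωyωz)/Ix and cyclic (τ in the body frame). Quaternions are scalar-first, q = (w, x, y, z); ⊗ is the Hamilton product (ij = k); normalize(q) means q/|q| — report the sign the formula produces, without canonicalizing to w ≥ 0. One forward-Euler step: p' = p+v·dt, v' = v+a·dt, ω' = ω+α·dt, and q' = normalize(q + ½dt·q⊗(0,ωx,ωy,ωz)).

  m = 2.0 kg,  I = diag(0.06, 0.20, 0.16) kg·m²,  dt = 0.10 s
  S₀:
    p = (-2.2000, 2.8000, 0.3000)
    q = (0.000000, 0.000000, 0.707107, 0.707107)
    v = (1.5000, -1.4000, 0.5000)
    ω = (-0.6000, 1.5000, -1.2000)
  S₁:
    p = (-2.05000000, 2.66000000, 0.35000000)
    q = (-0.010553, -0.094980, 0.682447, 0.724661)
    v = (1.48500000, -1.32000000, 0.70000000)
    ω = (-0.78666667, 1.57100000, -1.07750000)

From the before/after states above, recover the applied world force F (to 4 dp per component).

velocity change Δv = (-0.01500000, 0.08000000, 0.20000000)
m·(v₁−v₀)/dt = (-0.3000, 1.6000, 4.0000)

F = (-0.3000, 1.6000, 4.0000)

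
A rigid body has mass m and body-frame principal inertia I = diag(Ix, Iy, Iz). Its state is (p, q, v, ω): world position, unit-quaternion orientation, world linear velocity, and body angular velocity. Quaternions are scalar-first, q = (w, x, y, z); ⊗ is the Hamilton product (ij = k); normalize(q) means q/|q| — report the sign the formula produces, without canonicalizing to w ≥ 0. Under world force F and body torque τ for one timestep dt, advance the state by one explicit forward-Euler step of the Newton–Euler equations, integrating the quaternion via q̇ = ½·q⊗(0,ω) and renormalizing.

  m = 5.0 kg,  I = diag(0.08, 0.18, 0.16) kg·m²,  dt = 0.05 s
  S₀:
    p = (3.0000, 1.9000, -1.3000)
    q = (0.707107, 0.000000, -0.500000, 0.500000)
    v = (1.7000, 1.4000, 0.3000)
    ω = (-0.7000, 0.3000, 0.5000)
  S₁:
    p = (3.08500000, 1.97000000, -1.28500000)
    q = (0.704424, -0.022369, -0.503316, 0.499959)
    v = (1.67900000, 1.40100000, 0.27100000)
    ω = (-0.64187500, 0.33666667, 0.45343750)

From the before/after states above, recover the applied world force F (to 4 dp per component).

F = (-2.1000, 0.1000, -2.9000)

Δv = v₁−v₀ = (-0.02100000, 0.00100000, -0.02900000)
m·(v₁−v₀)/dt = (-2.1000, 0.1000, -2.9000)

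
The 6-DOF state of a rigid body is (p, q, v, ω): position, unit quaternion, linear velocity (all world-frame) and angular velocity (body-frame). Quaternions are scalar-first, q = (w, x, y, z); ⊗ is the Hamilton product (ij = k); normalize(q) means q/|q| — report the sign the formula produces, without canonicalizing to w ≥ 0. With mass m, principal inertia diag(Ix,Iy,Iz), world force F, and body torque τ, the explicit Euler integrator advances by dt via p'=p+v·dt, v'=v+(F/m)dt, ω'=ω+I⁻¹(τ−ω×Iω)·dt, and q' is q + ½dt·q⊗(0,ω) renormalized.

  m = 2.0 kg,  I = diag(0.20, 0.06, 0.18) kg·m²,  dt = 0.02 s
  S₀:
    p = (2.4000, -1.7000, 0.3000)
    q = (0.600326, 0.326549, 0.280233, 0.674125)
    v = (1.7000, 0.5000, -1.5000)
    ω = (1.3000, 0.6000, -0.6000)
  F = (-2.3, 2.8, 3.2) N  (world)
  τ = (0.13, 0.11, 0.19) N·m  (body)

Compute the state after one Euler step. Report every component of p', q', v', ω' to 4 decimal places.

p' = (2.4340, -1.6900, 0.2700)
q' = (0.5984, 0.3286, 0.2945, 0.6688)
v' = (1.6770, 0.5280, -1.4680)
ω' = (1.3173, 0.6419, -0.5668)

gyro term ω×Iω = (-0.0432, -0.0156, -0.1092)
angular accel α = (0.8660, 2.0933, 1.6622)
ω' = ω + α·dt = (1.3173, 0.6419, -0.5668)
2q̇ = q⊗(0,ω) = (-0.1881785, 0.2078090, 1.4324875, -0.5285691)
updated quaternion q' = (0.5984, 0.3286, 0.2945, 0.6688)
p' = p + v·dt = (2.4340, -1.6900, 0.2700)
new velocity v' = (1.6770, 0.5280, -1.4680)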